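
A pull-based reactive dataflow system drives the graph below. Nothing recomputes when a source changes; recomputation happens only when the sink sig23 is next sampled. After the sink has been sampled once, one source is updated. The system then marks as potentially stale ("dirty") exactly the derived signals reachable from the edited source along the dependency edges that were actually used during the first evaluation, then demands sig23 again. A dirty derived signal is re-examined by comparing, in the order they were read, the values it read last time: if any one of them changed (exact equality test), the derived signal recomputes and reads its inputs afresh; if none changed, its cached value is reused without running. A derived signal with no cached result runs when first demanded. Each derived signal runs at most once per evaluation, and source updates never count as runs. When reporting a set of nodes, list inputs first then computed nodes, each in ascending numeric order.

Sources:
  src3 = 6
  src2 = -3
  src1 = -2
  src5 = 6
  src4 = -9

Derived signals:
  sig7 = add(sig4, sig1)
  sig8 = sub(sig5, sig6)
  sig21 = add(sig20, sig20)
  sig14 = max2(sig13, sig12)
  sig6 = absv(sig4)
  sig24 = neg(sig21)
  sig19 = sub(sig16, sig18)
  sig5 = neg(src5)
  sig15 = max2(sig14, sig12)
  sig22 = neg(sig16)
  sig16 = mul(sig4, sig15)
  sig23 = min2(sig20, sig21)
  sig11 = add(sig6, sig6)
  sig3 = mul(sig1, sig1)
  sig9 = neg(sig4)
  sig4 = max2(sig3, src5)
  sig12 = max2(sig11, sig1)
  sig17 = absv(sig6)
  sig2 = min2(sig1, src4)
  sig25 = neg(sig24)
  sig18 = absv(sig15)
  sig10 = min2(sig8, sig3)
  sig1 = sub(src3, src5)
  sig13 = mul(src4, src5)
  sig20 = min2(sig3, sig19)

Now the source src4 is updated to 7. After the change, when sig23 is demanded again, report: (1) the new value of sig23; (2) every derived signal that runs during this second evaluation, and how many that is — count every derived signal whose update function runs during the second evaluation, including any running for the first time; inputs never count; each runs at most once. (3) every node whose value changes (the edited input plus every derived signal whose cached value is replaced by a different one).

New value of sig23: 0.
Derived signals that run: sig13, sig14, sig15, sig16, sig18, sig19, sig20 — 7 in total.
Values that change: src4, sig13, sig14, sig15, sig16, sig18, sig19.
Key observation: the change is absorbed at sig20 — it re-runs but produces the same value, and the output's value is unchanged.

First evaluation (everything demanded from the output):
  sig1 = sub(6, 6) = 0
  sig3 = mul(0, 0) = 0
  sig4 = max2(0, 6) = 6
  sig6 = absv(6) = 6
  sig11 = add(6, 6) = 12
  sig12 = max2(12, 0) = 12
  sig13 = mul(-9, 6) = -54
  sig14 = max2(-54, 12) = 12
  sig15 = max2(12, 12) = 12
  sig16 = mul(6, 12) = 72
  sig18 = absv(12) = 12
  sig19 = sub(72, 12) = 60
  sig20 = min2(0, 60) = 0
  sig21 = add(0, 0) = 0
  sig23 = min2(0, 0) = 0

Propagation after the edit:
  sig13: runs — src4 -9->7; result 42.
  sig14: runs — sig13 -54->42; result 42.
  sig15: runs — sig14 12->42; result 42.
  sig16: runs — sig15 12->42; result 252.
  sig18: runs — sig15 12->42; result 42.
  sig19: runs — sig16 72->252; sig18 12->42; result 210.
  sig20: runs — sig19 60->210; result 0 (same value as before).
  sig21: checked — values it read are unchanged (sig20 unchanged, sig20 unchanged); reused cached 0 without running.
  sig23: checked — values it read are unchanged (sig20 unchanged, sig21 unchanged); reused cached 0 without running.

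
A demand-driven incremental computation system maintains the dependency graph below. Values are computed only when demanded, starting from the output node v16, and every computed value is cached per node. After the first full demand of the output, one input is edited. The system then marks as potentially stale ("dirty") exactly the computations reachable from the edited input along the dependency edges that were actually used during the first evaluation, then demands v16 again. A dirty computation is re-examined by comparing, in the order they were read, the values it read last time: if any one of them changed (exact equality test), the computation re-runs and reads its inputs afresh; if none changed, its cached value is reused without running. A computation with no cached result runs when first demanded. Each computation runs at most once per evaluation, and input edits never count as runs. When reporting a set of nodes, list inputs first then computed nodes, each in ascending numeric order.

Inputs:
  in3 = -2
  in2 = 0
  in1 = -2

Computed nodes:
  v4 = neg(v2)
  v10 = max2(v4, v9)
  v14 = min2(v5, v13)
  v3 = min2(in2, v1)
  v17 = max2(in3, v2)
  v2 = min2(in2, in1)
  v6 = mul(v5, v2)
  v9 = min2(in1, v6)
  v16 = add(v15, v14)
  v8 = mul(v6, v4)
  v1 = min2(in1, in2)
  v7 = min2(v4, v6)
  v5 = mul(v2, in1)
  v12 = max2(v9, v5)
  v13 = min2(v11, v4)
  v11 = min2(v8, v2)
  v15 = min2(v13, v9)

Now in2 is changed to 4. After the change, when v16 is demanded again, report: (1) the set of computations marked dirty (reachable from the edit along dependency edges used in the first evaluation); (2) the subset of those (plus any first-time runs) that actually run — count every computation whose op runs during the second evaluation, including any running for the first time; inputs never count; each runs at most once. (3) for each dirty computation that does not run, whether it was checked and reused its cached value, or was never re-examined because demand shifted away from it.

Marked dirty: v2, v4, v5, v6, v8, v9, v11, v13, v14, v15, v16.
Computations that run: v2 — 1 in total.
Checked but reused from cache: v4, v5, v6, v8, v9, v11, v13, v14, v15, v16.
Key observation: the change is absorbed at v2 — it re-runs but produces the same value, and the output's value is unchanged.

First evaluation (everything demanded from the output):
  v2 = min2(0, -2) = -2
  v4 = neg(-2) = 2
  v5 = mul(-2, -2) = 4
  v6 = mul(4, -2) = -8
  v8 = mul(-8, 2) = -16
  v9 = min2(-2, -8) = -8
  v11 = min2(-16, -2) = -16
  v13 = min2(-16, 2) = -16
  v14 = min2(4, -16) = -16
  v15 = min2(-16, -8) = -16
  v16 = add(-16, -16) = -32

Propagation after the edit:
  v2: runs — in2 0->4; result -2 (same value as before).
  v4: checked — values it read are unchanged (v2 unchanged); reused cached 2 without running.
  v5: checked — values it read are unchanged (v2 unchanged, in1 unchanged); reused cached 4 without running.
  v6: checked — values it read are unchanged (v5 unchanged, v2 unchanged); reused cached -8 without running.
  v8: checked — values it read are unchanged (v6 unchanged, v4 unchanged); reused cached -16 without running.
  v9: checked — values it read are unchanged (in1 unchanged, v6 unchanged); reused cached -8 without running.
  v11: checked — values it read are unchanged (v8 unchanged, v2 unchanged); reused cached -16 without running.
  v13: checked — values it read are unchanged (v11 unchanged, v4 unchanged); reused cached -16 without running.
  v14: checked — values it read are unchanged (v5 unchanged, v13 unchanged); reused cached -16 without running.
  v15: checked — values it read are unchanged (v13 unchanged, v9 unchanged); reused cached -16 without running.
  v16: checked — values it read are unchanged (v15 unchanged, v14 unchanged); reused cached -32 without running.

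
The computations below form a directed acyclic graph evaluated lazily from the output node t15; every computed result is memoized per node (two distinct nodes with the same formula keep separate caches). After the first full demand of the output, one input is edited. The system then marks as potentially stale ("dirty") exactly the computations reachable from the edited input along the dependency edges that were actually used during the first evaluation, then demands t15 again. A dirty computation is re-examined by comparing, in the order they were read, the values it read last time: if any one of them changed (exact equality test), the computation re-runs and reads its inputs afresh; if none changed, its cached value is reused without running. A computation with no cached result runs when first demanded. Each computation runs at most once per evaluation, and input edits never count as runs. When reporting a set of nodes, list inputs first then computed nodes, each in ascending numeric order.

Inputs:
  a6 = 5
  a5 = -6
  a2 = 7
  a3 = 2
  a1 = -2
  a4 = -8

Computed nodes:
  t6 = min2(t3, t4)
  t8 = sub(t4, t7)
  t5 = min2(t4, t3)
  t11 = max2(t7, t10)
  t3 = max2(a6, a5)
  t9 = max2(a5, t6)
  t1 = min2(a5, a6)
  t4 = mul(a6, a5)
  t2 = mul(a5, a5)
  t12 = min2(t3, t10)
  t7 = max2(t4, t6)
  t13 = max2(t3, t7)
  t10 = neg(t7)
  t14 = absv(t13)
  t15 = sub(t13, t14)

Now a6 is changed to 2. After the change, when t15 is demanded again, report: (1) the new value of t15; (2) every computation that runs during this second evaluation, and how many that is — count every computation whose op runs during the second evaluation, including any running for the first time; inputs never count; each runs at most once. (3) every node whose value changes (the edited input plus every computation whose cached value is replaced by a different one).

Demanding t15 again yields 0.
7 computations run: t3, t4, t6, t7, t13, t14, t15.
The nodes whose values change: a6, t3, t4, t6, t7, t13, t14.

First demand of the output computes:
  t3 = max2(5, -6) = 5
  t4 = mul(5, -6) = -30
  t6 = min2(5, -30) = -30
  t7 = max2(-30, -30) = -30
  t13 = max2(5, -30) = 5
  t14 = absv(5) = 5
  t15 = sub(5, 5) = 0

After the edit, cleaning proceeds:
  t3: a read changed (a6 5->2) — executes, giving 2.
  t4: a read changed (a6 5->2) — executes, giving -12.
  t6: a read changed (t3 5->2; t4 -30->-12) — executes, giving -12.
  t7: a read changed (t4 -30->-12; t6 -30->-12) — executes, giving -12.
  t13: a read changed (t3 5->2; t7 -30->-12) — executes, giving 2.
  t14: a read changed (t13 5->2) — executes, giving 2.
  t15: a read changed (t13 5->2; t14 5->2) — executes, giving 0 — identical to its old value.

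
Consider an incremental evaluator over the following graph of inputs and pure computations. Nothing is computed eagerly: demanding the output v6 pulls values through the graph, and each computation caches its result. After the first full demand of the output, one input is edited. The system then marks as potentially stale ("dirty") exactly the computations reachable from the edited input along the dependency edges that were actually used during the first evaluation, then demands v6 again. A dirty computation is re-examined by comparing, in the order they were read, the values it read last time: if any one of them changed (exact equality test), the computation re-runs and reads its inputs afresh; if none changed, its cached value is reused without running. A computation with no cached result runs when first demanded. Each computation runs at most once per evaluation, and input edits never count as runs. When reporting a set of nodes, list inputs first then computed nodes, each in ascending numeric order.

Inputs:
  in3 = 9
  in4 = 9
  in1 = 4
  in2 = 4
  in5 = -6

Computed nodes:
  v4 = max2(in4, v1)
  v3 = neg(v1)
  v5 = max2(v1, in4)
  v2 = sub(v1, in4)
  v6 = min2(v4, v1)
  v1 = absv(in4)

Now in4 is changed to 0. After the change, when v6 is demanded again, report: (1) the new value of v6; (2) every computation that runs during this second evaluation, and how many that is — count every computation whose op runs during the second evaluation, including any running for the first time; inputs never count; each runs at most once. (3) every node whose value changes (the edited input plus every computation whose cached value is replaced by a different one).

Initial pass — values computed on the first demand:
  v1 = absv(9) = 9
  v4 = max2(9, 9) = 9
  v6 = min2(9, 9) = 9

Second demand — change propagation:
  v1: re-runs because in4 9->0; new result 0.
  v4: re-runs because in4 9->0; v1 9->0; new result 0.
  v6: re-runs because v4 9->0; v1 9->0; new result 0.

v6 now evaluates to 0.
Run set: v1, v4, v6 (3 run).
Changed values: in4, v1, v4, v6.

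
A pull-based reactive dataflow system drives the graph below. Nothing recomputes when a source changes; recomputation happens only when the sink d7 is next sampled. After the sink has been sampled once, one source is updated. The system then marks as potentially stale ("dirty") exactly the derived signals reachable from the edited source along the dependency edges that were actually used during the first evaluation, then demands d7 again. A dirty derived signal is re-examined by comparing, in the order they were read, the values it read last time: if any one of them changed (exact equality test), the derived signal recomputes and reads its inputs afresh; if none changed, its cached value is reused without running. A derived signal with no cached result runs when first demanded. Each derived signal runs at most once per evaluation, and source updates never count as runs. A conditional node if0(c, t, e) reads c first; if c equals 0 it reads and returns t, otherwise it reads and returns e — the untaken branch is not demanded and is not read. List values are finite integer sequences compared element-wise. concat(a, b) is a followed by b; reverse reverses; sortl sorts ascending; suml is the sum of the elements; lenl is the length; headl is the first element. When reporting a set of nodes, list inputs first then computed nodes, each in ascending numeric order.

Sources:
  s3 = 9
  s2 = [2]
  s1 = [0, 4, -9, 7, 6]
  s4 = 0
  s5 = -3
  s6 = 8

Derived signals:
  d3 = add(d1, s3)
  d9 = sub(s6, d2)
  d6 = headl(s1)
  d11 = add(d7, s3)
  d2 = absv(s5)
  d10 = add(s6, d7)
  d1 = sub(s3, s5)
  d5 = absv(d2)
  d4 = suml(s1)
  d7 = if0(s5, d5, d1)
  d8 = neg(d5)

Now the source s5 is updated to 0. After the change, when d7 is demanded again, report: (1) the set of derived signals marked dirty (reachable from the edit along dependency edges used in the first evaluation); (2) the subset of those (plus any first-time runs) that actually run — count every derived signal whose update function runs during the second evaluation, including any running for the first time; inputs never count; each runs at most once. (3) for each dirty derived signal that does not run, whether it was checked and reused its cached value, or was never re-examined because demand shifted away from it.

First evaluation (everything demanded from the output):
  d1 = sub(9, -3) = 12
  d7 = if0(s5=-3 -> else branch d1) = 12

Propagation after the edit:
  d1: marked dirty but never re-examined — demand shifted away from it.
  d2: demanded for the first time — runs, produces 0.
  d5: demanded for the first time — runs, produces 0.
  d7: runs — s5 -3->0; result 0.

Key observation: a condition flipped, so demand moved to the other branch — d1 is never re-examined.

Marked dirty: d1, d7.
Derived signals that run: d2, d5, d7 — 3 in total.
Never re-examined (demand shifted away): d1.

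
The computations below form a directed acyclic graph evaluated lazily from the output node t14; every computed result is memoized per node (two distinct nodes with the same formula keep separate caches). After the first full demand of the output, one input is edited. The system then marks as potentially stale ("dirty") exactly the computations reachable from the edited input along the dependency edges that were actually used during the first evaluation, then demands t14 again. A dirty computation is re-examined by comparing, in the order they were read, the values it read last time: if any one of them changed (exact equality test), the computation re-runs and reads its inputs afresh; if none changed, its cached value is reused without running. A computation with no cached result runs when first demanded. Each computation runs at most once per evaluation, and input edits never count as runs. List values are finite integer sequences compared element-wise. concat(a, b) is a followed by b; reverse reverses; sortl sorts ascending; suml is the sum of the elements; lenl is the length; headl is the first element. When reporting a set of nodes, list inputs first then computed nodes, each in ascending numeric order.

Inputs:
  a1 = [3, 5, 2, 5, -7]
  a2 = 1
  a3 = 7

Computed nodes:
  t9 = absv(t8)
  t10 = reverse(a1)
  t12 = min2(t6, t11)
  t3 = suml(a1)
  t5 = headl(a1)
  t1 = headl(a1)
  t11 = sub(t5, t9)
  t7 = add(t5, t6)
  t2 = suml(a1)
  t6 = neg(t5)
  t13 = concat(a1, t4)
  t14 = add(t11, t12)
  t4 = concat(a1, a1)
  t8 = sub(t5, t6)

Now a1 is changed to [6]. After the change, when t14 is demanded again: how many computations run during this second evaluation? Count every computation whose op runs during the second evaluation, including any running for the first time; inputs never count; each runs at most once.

First demand of the output computes:
  t5 = headl([3, 5, 2, 5, -7]) = 3
  t6 = neg(3) = -3
  t8 = sub(3, -3) = 6
  t9 = absv(6) = 6
  t11 = sub(3, 6) = -3
  t12 = min2(-3, -3) = -3
  t14 = add(-3, -3) = -6

After the edit, cleaning proceeds:
  t5: a read changed (a1 [3, 5, 2, 5, -7]->[6]) — executes, giving 6.
  t6: a read changed (t5 3->6) — executes, giving -6.
  t8: a read changed (t5 3->6; t6 -3->-6) — executes, giving 12.
  t9: a read changed (t8 6->12) — executes, giving 12.
  t11: a read changed (t5 3->6; t9 6->12) — executes, giving -6.
  t12: a read changed (t6 -3->-6; t11 -3->-6) — executes, giving -6.
  t14: a read changed (t11 -3->-6; t12 -3->-6) — executes, giving -12.

7 computations run: t5, t6, t8, t9, t11, t12, t14.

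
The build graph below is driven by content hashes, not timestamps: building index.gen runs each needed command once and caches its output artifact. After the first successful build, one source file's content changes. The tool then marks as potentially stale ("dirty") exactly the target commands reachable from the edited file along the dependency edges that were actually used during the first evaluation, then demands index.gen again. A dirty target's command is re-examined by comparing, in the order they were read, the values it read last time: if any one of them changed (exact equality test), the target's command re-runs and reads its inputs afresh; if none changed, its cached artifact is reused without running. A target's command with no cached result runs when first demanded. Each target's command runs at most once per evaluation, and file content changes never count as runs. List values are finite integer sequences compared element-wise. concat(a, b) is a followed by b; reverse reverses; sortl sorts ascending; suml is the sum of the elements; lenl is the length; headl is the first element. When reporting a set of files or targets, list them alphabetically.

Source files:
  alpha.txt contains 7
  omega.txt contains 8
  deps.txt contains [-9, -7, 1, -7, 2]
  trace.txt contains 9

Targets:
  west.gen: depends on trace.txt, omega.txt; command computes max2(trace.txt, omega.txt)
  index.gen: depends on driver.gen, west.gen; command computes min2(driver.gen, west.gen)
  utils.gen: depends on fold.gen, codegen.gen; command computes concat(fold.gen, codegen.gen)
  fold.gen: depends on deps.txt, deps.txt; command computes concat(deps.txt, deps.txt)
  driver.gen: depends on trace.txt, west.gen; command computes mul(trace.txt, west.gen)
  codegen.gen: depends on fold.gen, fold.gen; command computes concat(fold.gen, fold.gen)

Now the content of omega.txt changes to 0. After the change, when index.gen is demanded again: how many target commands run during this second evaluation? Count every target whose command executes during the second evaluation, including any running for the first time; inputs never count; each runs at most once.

Initial pass — values computed on the first demand:
  west.gen = max2(9, 8) = 9
  driver.gen = mul(9, 9) = 81
  index.gen = min2(81, 9) = 9

Second demand — change propagation:
  west.gen: re-runs because omega.txt 8->0; new result 9 (unchanged).
  driver.gen: re-examined; everything it read last time is the same (trace.txt unchanged, west.gen unchanged) — cache 81 kept, no run.
  index.gen: re-examined; everything it read last time is the same (driver.gen unchanged, west.gen unchanged) — cache 9 kept, no run.

The important point: west.gen recomputes to an identical value, and the output ends up unchanged.

Run set: west.gen (1 run).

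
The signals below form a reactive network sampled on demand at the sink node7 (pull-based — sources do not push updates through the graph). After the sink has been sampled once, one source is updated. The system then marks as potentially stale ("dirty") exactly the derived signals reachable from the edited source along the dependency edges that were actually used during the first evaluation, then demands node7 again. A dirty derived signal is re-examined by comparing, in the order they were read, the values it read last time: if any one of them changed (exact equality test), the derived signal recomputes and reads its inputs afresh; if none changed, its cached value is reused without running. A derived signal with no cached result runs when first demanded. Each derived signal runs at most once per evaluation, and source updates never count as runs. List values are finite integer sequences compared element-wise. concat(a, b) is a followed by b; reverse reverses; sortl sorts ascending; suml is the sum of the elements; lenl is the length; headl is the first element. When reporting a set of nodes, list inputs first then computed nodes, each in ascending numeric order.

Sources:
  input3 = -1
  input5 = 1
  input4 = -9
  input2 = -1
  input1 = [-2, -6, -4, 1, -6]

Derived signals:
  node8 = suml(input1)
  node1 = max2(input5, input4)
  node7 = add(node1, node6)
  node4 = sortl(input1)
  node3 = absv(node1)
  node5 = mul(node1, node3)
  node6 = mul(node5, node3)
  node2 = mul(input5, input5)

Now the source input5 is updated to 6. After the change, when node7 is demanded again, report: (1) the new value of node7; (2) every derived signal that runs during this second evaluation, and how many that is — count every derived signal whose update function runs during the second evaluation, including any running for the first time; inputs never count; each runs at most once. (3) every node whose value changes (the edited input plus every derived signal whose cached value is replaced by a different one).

node7 now evaluates to 222.
Run set: node1, node3, node5, node6, node7 (5 run).
Changed values: input5, node1, node3, node5, node6, node7.

Initial pass — values computed on the first demand:
  node1 = max2(1, -9) = 1
  node3 = absv(1) = 1
  node5 = mul(1, 1) = 1
  node6 = mul(1, 1) = 1
  node7 = add(1, 1) = 2

Second demand — change propagation:
  node1: re-runs because input5 1->6; new result 6.
  node3: re-runs because node1 1->6; new result 6.
  node5: re-runs because node1 1->6; node3 1->6; new result 36.
  node6: re-runs because node5 1->36; node3 1->6; new result 216.
  node7: re-runs because node1 1->6; node6 1->216; new result 222.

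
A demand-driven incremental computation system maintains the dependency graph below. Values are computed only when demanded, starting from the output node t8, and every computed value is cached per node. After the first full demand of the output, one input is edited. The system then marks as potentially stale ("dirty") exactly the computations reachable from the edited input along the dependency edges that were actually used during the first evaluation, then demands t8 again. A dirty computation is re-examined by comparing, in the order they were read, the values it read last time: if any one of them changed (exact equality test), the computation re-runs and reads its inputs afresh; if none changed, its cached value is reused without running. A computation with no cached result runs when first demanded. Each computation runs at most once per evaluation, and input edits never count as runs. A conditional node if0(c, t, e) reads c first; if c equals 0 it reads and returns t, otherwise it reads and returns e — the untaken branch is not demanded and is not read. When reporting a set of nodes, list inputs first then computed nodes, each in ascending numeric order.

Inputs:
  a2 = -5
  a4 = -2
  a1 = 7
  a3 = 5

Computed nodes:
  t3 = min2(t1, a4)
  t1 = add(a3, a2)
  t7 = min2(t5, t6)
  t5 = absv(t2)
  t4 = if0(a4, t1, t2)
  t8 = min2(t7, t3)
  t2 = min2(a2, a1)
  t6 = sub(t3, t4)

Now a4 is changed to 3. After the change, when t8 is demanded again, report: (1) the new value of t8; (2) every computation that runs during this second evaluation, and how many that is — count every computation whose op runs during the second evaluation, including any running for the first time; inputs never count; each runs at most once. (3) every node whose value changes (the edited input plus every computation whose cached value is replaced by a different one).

New value of t8: 0.
Computations that run: t3, t4, t6, t7, t8 — 5 in total.
Values that change: a4, t3, t6, t7, t8.

First evaluation (everything demanded from the output):
  t1 = add(5, -5) = 0
  t2 = min2(-5, 7) = -5
  t3 = min2(0, -2) = -2
  t4 = if0(a4=-2 -> else branch t2) = -5
  t5 = absv(-5) = 5
  t6 = sub(-2, -5) = 3
  t7 = min2(5, 3) = 3
  t8 = min2(3, -2) = -2

Propagation after the edit:
  t3: runs — a4 -2->3; result 0.
  t4: runs — a4 -2->3; result -5 (same value as before).
  t6: runs — t3 -2->0; result 5.
  t7: runs — t6 3->5; result 5.
  t8: runs — t7 3->5; t3 -2->0; result 0.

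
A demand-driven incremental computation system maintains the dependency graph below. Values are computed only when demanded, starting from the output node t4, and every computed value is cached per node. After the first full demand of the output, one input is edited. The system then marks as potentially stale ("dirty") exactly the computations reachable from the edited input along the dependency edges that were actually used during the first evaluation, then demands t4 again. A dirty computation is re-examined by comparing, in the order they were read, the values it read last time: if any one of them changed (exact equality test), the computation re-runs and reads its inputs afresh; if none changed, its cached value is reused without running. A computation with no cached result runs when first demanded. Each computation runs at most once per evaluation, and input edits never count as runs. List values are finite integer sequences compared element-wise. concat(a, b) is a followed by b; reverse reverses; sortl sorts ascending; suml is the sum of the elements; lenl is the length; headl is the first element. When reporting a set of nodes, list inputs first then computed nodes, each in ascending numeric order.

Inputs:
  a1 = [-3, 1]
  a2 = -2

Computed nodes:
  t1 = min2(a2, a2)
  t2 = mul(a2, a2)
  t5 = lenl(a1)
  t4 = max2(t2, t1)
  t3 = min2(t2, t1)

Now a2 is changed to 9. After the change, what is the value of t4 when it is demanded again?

First evaluation (everything demanded from the output):
  t1 = min2(-2, -2) = -2
  t2 = mul(-2, -2) = 4
  t4 = max2(4, -2) = 4

Propagation after the edit:
  t1: runs — a2 -2->9; a2 -2->9; result 9.
  t2: runs — a2 -2->9; a2 -2->9; result 81.
  t4: runs — t2 4->81; t1 -2->9; result 81.

New value of t4: 81.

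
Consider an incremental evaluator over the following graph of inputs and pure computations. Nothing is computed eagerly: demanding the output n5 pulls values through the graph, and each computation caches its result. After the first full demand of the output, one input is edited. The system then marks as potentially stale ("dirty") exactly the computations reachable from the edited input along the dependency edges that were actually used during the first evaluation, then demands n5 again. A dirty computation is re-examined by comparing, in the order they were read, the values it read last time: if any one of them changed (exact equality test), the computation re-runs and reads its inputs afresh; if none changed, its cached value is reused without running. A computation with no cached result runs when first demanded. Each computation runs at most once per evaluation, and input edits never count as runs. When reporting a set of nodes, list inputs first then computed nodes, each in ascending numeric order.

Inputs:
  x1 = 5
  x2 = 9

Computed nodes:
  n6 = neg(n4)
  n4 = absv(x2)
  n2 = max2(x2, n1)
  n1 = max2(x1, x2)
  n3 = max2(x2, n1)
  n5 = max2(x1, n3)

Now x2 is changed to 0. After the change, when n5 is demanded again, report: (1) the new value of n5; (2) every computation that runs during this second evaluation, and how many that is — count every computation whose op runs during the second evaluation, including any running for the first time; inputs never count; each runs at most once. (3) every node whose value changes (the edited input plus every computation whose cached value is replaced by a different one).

Initial pass — values computed on the first demand:
  n1 = max2(5, 9) = 9
  n3 = max2(9, 9) = 9
  n5 = max2(5, 9) = 9

Second demand — change propagation:
  n1: re-runs because x2 9->0; new result 5.
  n3: re-runs because x2 9->0; n1 9->5; new result 5.
  n5: re-runs because n3 9->5; new result 5.

n5 now evaluates to 5.
Run set: n1, n3, n5 (3 run).
Changed values: x2, n1, n3, n5.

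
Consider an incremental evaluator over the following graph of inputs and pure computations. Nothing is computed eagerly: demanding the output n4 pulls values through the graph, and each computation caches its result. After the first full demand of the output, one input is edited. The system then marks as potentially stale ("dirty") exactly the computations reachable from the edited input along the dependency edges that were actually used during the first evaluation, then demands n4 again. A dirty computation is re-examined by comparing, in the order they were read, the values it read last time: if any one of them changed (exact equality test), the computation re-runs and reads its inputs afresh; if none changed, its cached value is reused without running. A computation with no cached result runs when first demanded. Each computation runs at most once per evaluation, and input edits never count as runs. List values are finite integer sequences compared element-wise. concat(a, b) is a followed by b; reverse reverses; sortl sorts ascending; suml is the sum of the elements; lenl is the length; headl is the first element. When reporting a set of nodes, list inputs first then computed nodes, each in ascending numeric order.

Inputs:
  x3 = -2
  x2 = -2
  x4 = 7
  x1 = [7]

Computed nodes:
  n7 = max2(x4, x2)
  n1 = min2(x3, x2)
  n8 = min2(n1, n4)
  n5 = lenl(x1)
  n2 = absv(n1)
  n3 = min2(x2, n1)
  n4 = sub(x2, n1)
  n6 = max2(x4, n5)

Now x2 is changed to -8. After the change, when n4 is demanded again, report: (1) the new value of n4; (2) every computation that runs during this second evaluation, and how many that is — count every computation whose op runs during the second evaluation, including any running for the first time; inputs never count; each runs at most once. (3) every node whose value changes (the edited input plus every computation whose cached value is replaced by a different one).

Initial pass — values computed on the first demand:
  n1 = min2(-2, -2) = -2
  n4 = sub(-2, -2) = 0

Second demand — change propagation:
  n1: re-runs because x2 -2->-8; new result -8.
  n4: re-runs because x2 -2->-8; n1 -2->-8; new result 0 (unchanged).

n4 now evaluates to 0.
Run set: n1, n4 (2 run).
Changed values: x2, n1.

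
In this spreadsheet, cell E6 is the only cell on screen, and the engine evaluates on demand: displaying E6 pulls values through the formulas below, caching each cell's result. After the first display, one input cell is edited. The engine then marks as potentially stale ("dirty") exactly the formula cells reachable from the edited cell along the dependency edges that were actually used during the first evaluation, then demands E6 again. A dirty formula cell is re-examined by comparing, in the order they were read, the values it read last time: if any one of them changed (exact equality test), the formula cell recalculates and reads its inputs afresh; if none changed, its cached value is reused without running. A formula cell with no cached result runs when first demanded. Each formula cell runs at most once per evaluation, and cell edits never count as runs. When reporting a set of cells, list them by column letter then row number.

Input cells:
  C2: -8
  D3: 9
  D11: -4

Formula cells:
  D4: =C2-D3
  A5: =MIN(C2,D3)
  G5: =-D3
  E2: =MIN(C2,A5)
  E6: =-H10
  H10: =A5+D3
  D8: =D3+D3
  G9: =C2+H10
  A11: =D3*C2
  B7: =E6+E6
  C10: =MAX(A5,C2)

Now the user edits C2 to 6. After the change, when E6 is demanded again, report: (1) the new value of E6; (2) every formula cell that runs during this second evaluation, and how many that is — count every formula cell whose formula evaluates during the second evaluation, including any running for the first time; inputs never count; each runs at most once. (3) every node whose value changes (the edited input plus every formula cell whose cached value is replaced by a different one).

Initial pass — values computed on the first demand:
  A5 = MIN(-8, 9) = -8
  H10 = -8 + 9 = 1
  E6 = -(1) = -1

Second demand — change propagation:
  A5: re-runs because C2 -8->6; new result 6.
  H10: re-runs because A5 -8->6; new result 15.
  E6: re-runs because H10 1->15; new result -15.

E6 now evaluates to -15.
Run set: A5, E6, H10 (3 run).
Changed values: A5, C2, E6, H10.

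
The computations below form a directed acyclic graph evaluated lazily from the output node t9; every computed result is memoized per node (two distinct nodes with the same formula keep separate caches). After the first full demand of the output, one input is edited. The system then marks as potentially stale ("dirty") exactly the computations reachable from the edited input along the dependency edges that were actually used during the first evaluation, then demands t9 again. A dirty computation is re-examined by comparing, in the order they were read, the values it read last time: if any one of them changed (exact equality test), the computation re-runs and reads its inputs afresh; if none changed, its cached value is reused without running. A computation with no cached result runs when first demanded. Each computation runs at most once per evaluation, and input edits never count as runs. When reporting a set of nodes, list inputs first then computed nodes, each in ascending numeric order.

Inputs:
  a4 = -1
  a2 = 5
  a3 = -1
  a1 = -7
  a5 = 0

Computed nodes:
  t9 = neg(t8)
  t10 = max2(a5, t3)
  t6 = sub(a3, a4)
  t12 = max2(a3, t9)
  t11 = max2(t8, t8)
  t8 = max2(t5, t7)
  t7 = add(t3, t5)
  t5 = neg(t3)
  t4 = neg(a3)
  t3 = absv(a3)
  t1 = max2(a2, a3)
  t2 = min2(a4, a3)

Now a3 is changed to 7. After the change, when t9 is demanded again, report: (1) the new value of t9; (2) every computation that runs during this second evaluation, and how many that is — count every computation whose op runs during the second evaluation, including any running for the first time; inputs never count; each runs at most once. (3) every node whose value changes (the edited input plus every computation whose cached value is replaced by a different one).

First demand of the output computes:
  t3 = absv(-1) = 1
  t5 = neg(1) = -1
  t7 = add(1, -1) = 0
  t8 = max2(-1, 0) = 0
  t9 = neg(0) = 0

After the edit, cleaning proceeds:
  t3: a read changed (a3 -1->7) — executes, giving 7.
  t5: a read changed (t3 1->7) — executes, giving -7.
  t7: a read changed (t3 1->7; t5 -1->-7) — executes, giving 0 — identical to its old value.
  t8: a read changed (t5 -1->-7) — executes, giving 0 — identical to its old value.
  t9: dirty, but its reads are unchanged (t8 unchanged); cached 0 stands.

Note where the cutoff bites: t9 is checked, finds nothing changed, and keeps its cache.

Demanding t9 again yields 0.
4 computations run: t3, t5, t7, t8.
The nodes whose values change: a3, t3, t5.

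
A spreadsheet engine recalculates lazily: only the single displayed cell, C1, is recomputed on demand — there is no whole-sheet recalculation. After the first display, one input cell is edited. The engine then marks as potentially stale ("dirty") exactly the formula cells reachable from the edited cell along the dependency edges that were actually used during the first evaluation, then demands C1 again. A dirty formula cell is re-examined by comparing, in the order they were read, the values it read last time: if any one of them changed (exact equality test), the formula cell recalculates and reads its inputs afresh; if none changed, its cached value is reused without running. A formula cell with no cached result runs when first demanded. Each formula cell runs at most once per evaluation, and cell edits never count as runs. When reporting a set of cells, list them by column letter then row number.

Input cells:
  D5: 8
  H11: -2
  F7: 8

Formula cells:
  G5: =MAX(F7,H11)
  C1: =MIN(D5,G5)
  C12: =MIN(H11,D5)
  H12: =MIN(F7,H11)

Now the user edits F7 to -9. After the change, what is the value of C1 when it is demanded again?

First evaluation (everything demanded from the output):
  G5 = MAX(8, -2) = 8
  C1 = MIN(8, 8) = 8

Propagation after the edit:
  G5: runs — F7 8->-9; result -2.
  C1: runs — G5 8->-2; result -2.

New value of C1: -2.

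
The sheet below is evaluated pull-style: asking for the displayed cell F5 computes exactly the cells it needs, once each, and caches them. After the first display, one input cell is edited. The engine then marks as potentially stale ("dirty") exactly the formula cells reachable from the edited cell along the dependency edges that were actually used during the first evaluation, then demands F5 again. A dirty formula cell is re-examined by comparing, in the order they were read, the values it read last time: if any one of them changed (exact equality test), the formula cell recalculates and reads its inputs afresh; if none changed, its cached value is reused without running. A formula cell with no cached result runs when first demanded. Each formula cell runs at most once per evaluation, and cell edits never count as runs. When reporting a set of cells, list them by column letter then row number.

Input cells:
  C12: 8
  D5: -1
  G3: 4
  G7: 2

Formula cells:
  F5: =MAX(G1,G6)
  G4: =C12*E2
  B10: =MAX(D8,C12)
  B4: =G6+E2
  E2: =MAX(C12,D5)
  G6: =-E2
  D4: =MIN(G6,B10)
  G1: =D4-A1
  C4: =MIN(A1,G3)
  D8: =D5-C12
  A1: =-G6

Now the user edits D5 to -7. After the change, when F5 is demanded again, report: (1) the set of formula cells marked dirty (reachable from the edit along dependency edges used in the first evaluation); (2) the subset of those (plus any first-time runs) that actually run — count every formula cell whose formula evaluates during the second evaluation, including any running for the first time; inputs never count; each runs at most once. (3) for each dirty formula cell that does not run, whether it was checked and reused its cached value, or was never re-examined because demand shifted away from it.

The edit dirties: A1, B10, D4, D8, E2, F5, G1, G6.
3 formula cells run: B10, D8, E2.
Cache hits after checking: A1, D4, F5, G1, G6.
Note where the cutoff bites: G6 is checked, finds nothing changed, and keeps its cache.

First demand of the output computes:
  D8 = -1 - 8 = -9
  B10 = MAX(-9, 8) = 8
  E2 = MAX(8, -1) = 8
  G6 = -(8) = -8
  A1 = -(-8) = 8
  D4 = MIN(-8, 8) = -8
  G1 = -8 - 8 = -16
  F5 = MAX(-16, -8) = -8

After the edit, cleaning proceeds:
  D8: a read changed (D5 -1->-7) — executes, giving -15.
  B10: a read changed (D8 -9->-15) — executes, giving 8 — identical to its old value.
  E2: a read changed (D5 -1->-7) — executes, giving 8 — identical to its old value.
  G6: dirty, but its reads are unchanged (E2 unchanged); cached -8 stands.
  A1: dirty, but its reads are unchanged (G6 unchanged); cached 8 stands.
  D4: dirty, but its reads are unchanged (G6 unchanged, B10 unchanged); cached -8 stands.
  G1: dirty, but its reads are unchanged (D4 unchanged, A1 unchanged); cached -16 stands.
  F5: dirty, but its reads are unchanged (G1 unchanged, G6 unchanged); cached -8 stands.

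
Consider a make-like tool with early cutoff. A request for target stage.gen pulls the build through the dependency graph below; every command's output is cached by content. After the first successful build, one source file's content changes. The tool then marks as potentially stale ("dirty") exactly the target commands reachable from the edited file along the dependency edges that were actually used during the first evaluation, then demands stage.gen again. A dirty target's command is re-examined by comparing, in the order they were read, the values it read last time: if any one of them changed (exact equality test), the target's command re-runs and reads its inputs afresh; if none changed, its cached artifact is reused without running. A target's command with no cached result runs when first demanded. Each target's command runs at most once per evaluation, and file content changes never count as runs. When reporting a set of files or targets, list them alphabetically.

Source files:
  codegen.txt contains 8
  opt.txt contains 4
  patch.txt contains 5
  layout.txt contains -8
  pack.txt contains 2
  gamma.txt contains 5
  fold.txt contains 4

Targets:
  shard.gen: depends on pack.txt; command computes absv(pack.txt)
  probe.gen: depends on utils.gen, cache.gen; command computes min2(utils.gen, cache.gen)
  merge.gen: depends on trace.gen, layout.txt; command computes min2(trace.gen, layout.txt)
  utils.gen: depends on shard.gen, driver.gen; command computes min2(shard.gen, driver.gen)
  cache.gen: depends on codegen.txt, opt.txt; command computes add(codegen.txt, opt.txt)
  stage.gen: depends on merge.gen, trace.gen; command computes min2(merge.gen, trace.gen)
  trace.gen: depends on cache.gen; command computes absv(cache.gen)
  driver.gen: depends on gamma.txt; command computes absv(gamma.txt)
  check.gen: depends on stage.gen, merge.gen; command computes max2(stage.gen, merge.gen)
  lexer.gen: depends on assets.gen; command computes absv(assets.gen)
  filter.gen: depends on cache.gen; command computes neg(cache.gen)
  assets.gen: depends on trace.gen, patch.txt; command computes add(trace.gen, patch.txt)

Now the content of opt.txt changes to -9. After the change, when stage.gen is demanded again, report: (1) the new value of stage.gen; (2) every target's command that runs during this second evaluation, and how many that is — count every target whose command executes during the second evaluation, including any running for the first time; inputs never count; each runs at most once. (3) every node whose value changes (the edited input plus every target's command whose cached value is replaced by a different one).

First demand of the output computes:
  cache.gen = add(8, 4) = 12
  trace.gen = absv(12) = 12
  merge.gen = min2(12, -8) = -8
  stage.gen = min2(-8, 12) = -8

After the edit, cleaning proceeds:
  cache.gen: a read changed (opt.txt 4->-9) — executes, giving -1.
  trace.gen: a read changed (cache.gen 12->-1) — executes, giving 1.
  merge.gen: a read changed (trace.gen 12->1) — executes, giving -8 — identical to its old value.
  stage.gen: a read changed (trace.gen 12->1) — executes, giving -8 — identical to its old value.

Demanding stage.gen again yields -8.
4 target commands run: cache.gen, merge.gen, stage.gen, trace.gen.
The nodes whose values change: cache.gen, opt.txt, trace.gen.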